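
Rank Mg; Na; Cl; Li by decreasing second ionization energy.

Li, Na, Cl, Mg

After 1 electron has been removed, what remains? Mg⁺ still has 1 valence electron; Na⁺ is the bare [Ne] core; Cl⁺ still has 6 valence electrons; Li⁺ is the bare [He] core.
Pulling an electron out of a noble-gas core costs far more than removing a remaining valence electron, so Na and Li sit at the high end of IE_2.
Valence configurations: Mg⁺ [Ne]3s¹, Cl⁺ [Ne]3s²3p⁴.
The numbers (kJ/mol): Mg 1451, Na 4562, Cl 2298, Li 7298.
Overall IE_2 order: Mg < Cl < Na < Li.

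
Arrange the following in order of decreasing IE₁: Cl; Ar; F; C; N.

F > Ar > N > Cl > C

C is in period 2, group 14; N is in period 2, group 15; F is in period 2, group 17; Cl is in period 3, group 17; Ar is in period 3, group 18.
IE₁ increases left→right with effective nuclear charge and decreases top→bottom as the valence shell moves farther out.
Here both period and group differ, so the two effects have to be weighed against each other.
Cl > C: the two effects oppose for this pair; the across-period effect wins (1251 vs 1086 kJ/mol).
N > Cl: the two effects oppose for this pair; the down-group effect wins (1402 vs 1251 kJ/mol).
Ar > N: period and group pull opposite ways; the across-period shift dominates (1521 vs 1402 kJ/mol).
F > Ar: the two effects oppose for this pair; the down-group effect wins (1681 vs 1521 kJ/mol).
Approximate values (kJ/mol): C 1086, N 1402, F 1681, Cl 1251, Ar 1521.
So from highest to lowest: F > Ar > N > Cl > C.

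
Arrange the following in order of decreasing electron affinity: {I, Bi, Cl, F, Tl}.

Cl > F > I > Bi > Tl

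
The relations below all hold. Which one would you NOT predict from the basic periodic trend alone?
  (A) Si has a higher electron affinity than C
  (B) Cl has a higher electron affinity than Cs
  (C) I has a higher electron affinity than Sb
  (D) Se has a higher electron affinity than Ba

(A)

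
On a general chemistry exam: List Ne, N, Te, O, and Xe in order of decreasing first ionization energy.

N is in period 2, group 15; O is in period 2, group 16; Ne is in period 2, group 18; Te is in period 5, group 16; Xe is in period 5, group 18.
Across a period the outer electron is held more tightly (higher IE₁); down a group it sits in a higher shell, more shielded, and comes off more easily.
These span different periods and groups, so the two trends combine.
Xe > Te: Xe lies to the right of Te in period 5, so the across-period effect alone puts Xe higher.
O > Xe: the two effects oppose for this pair; the down-group effect wins (1314 vs 1170 kJ/mol).
N > O: this pair runs against the simple trend — see the exception note.
Ne > N: Ne lies to the right of N in period 2, so the across-period effect alone puts Ne higher.
Note the exception: N has a higher first ionization energy than O, contrary to the simple trend — pairing an electron in O's 2p⁴ costs repulsion energy, so O ionizes more easily than half-filled N (2p³).
Tabulated first ionization energy (kJ/mol): N 1402, O 1314, Ne 2081, Te 869, Xe 1170.
So from highest to lowest: Ne > N > O > Xe > Te.

Ne > N > O > Xe > Te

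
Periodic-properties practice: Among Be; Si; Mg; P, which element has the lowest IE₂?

IE_2 is the cost of taking one more electron from the +1 cation: Be⁺ still has 1 valence electron; Si⁺ still has 3 valence electrons; Mg⁺ still has 1 valence electron; P⁺ still has 4 valence electrons.
All are still removing valence electrons, so compare the +1 ions as you would atoms: IE_2 generally rises across a period (higher Z_eff) and falls down a group (larger shell), subject to the usual subshell exceptions.
Valence configurations: Be⁺ [He]2s¹, Si⁺ [Ne]3s²3p¹, Mg⁺ [Ne]3s¹, P⁺ [Ne]3s²3p².
The numbers (kJ/mol): Be 1757, Si 1577, Mg 1451, P 1907.
So the second ionization energies run Mg < Si < Be < P.

Mg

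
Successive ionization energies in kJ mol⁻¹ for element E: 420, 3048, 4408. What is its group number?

Group 1

Look for the largest jump between consecutive ionization energies: IE2/IE1 ≈ 7.3, far larger than any earlier ratio.
That jump marks the point where a core electron is being removed. So the atom has 1 valence electron.
A main-group element with 1 valence electron is in group 1.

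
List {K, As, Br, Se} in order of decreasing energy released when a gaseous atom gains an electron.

Br > Se > As > K

K is in period 4, group 1; As is in period 4, group 15; Se is in period 4, group 16; Br is in period 4, group 17.
EA tends to increase across a period and decrease down a group, though the pattern is less regular than for IE or radius.
All lie in period 4, so electron affinity increases left to right.
So from highest to lowest: Br > Se > As > K.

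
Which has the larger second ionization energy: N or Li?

IE_2 is the cost of taking one more electron from the +1 cation: N⁺ still has 4 valence electrons; Li⁺ is the bare [He] core.
Breaking into a closed-shell core is much more expensive than removing a leftover valence electron — Li has the largest IE_2 here.
The numbers (kJ/mol): N 2856, Li 7298.
Overall IE_2 order: N < Li.

Li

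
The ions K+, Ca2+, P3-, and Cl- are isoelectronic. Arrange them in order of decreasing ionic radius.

P3- > Cl- > K+ > Ca2+

All of these have 18 electrons, so size is governed by nuclear charge alone: the more protons, the stronger the pull on the same electron cloud, and the smaller the ion.
Nuclear charges: Ca2+ (Z=20), K+ (Z=19), Cl- (Z=17), P3- (Z=15).
Largest to smallest: P3- > Cl- > K+ > Ca2+.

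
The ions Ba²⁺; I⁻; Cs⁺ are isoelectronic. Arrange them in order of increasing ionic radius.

All of these have 54 electrons, so size is governed by nuclear charge alone: the more protons, the stronger the pull on the same electron cloud, and the smaller the ion.
Nuclear charges: Ba²⁺ (Z=56), Cs⁺ (Z=55), I⁻ (Z=53).
Smallest to largest: Ba²⁺ < Cs⁺ < I⁻.

Ba²⁺ < Cs⁺ < I⁻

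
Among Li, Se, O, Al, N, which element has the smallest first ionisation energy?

Li is in period 2, group 1; N is in period 2, group 15; O is in period 2, group 16; Al is in period 3, group 13; Se is in period 4, group 16.
First ionization energy rises across a period (greater Z_eff holds electrons more tightly) and falls down a group (valence electrons are farther from the nucleus).
These span different periods and groups, so the two trends combine.
Al > Li: period and group pull opposite ways; the across-period shift dominates (578 vs 520 kJ/mol).
Se > Al: the two effects oppose for this pair; the across-period effect wins (941 vs 578 kJ/mol).
O > Se: O sits above Se in group 16, so the down-group effect alone puts O higher.
N > O: this pair runs against the simple trend — see the exception note.
Note the exception: N has a higher first ionization energy than O, contrary to the simple trend — pairing an electron in O's 2p⁴ costs repulsion energy, so O ionizes more easily than half-filled N (2p³).
For reference (kJ/mol): Li 520, N 1402, O 1314, Al 578, Se 941.
The smallest first ionisation energy among these belongs to Li.

Li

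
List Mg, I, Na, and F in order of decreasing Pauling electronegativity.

F, I, Mg, Na

F is in period 2, group 17; Na is in period 3, group 1; Mg is in period 3, group 2; I is in period 5, group 17.
Smaller atoms with higher effective nuclear charge are more electronegative.
Neither a single period nor a single group — weigh both effects.
Mg > Na: Mg lies to the right of Na in period 3, so the across-period effect alone puts Mg higher.
I > Mg: the two effects oppose for this pair; the across-period effect wins (2.66 vs 1.31).
F > I: they share group 17; the group trend gives F the larger value.
Approximate values (Pauling): F 3.98, Na 0.93, Mg 1.31, I 2.66.
So from highest to lowest: F > I > Mg > Na.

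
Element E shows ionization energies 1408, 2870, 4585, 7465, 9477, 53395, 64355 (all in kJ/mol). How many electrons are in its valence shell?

5

Look for the largest jump between consecutive ionization energies: IE6/IE5 ≈ 5.6, far larger than any earlier ratio.
That jump marks the point where a core electron is being removed. So the atom has 5 valence electrons.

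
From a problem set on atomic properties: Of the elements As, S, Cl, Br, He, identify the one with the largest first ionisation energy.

IE₁ increases left→right with effective nuclear charge and decreases top→bottom as the valence shell moves farther out.
Here both period and group differ, so the two effects have to be weighed against each other.
S > As: relative to As, both the across-period and down-group shifts push S's first ionization energy up.
Br > S: the two effects oppose for this pair; the across-period effect wins (1140 vs 1000 kJ/mol).
Cl > Br: they share group 17; the group trend gives Cl the larger value.
He > Cl: relative to Cl, both the across-period and down-group shifts push He's first ionization energy up.
For reference (kJ/mol): He 2372, S 1000, Cl 1251, As 947, Br 1140.
The largest first ionisation energy among these belongs to He.

He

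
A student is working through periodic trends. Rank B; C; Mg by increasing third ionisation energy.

B, C, Mg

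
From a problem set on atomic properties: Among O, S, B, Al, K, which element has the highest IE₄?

B

Consider each +3 ion: O³⁺ still has 3 valence electrons; S³⁺ still has 3 valence electrons; B³⁺ is the bare [He] core; Al³⁺ is the bare [Ne] core; K³⁺ is already 2 electrons into the core.
Usually core removal costs more than valence removal, but here the competition is close: a tightly held n=2 valence electron can cost more to remove than an n=3 core electron, so the actual values have to decide it.
Valence configurations: O³⁺ [He]2s²2p¹, S³⁺ [Ne]3s²3p¹.
The numbers (kJ/mol): O 7469, S 4556, B 25026, Al 11577, K 5877.
Overall IE_4 order: S < K < O < Al < B.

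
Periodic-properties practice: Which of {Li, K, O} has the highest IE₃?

The third ionization energy removes an electron from the +2 ion. For each element: Li²⁺ is already 1 electron into the core; K²⁺ is already 1 electron into the core; O²⁺ still has 4 valence electrons.
Usually core removal costs more than valence removal, but here the competition is close: a tightly held n=2 valence electron can cost more to remove than an n=3 core electron, so the actual values have to decide it.
Tabulated IE_3 (kJ/mol): Li 11815, K 4420, O 5300.
Overall IE_3 order: K < O < Li.

Li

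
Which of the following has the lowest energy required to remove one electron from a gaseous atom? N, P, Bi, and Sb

N is in period 2, group 15; P is in period 3, group 15; Sb is in period 5, group 15; Bi is in period 6, group 15.
Removing the outermost electron gets harder across a period and easier down a group.
All are in group 15, so first ionization energy increases up the group.
The lowest energy required to remove one electron from a gaseous atom among these belongs to Bi.

Bi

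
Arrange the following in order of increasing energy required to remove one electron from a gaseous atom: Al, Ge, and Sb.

Al is in period 3, group 13; Ge is in period 4, group 14; Sb is in period 5, group 15.
First ionization energy rises across a period (greater Z_eff holds electrons more tightly) and falls down a group (valence electrons are farther from the nucleus).
These sit on a diagonal, where the across-period and down-group effects partly cancel.
Ge > Al: period and group pull opposite ways; the across-period shift dominates (762 vs 578 kJ/mol).
Sb > Ge: period and group pull opposite ways; the across-period shift dominates (831 vs 762 kJ/mol).
Approximate values (kJ/mol): Al 578, Ge 762, Sb 831.
So from lowest to highest: Al < Ge < Sb.

Al, Ge, Sb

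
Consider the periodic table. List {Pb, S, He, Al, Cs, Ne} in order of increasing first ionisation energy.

Cs < Al < Pb < S < Ne < He

He is in period 1, group 18; Ne is in period 2, group 18; Al is in period 3, group 13; S is in period 3, group 16; Cs is in period 6, group 1; Pb is in period 6, group 14.
Removing the outermost electron gets harder across a period and easier down a group.
These span different periods and groups, so the two trends combine.
Al > Cs: relative to Cs, both the across-period and down-group shifts push Al's first ionization energy up.
Pb > Al: period and group pull opposite ways; the across-period shift dominates (716 vs 578 kJ/mol).
S > Pb: both effects reinforce here, so S is clearly the higher of the two.
Ne > S: relative to S, both the across-period and down-group shifts push Ne's first ionization energy up.
He > Ne: they share group 18; the group trend gives He the larger value.
Tabulated first ionization energy (kJ/mol): He 2372, Ne 2081, Al 578, S 1000, Cs 376, Pb 716.
So from lowest to highest: Cs < Al < Pb < S < Ne < He.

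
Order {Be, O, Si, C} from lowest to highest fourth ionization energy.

Si < C < O < Be

After 3 electrons have been removed, what remains? Be³⁺ is already 1 electron into the core; O³⁺ still has 3 valence electrons; Si³⁺ still has 1 valence electron; C³⁺ still has 1 valence electron.
Pulling an electron out of a noble-gas core costs far more than removing a remaining valence electron, so Be sits at the high end of IE_4.
Valence configurations: O³⁺ [He]2s²2p¹, Si³⁺ [Ne]3s¹, C³⁺ [He]2s¹.
Tabulated IE_4 (kJ/mol): Be 21007, O 7469, Si 4356, C 6223.
Putting it together, IE_4: Si < C < O < Be.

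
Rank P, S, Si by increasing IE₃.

P, Si, S

Consider each +2 ion: P²⁺ still has 3 valence electrons; S²⁺ still has 4 valence electrons; Si²⁺ still has 2 valence electrons.
All are still removing valence electrons, so compare the +2 ions as you would atoms: IE_3 generally rises across a period (higher Z_eff) and falls down a group (larger shell), subject to the usual subshell exceptions.
Valence configurations: P²⁺ [Ne]3s²3p¹, S²⁺ [Ne]3s²3p², Si²⁺ [Ne]3s².
P²⁺ loses a lone 3p electron whereas Si²⁺ must break into a filled 3s² pair, so IE_3(Si) > IE_3(P) even though P has the higher nuclear charge.
The numbers (kJ/mol): P 2914, S 3357, Si 3232.
Putting it together, IE_3: P < Si < S.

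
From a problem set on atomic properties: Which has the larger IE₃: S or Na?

Na

After 2 electrons have been removed, what remains? S²⁺ still has 4 valence electrons; Na²⁺ is already 1 electron into the core.
Pulling an electron out of a noble-gas core costs far more than removing a remaining valence electron, so Na sits at the high end of IE_3.
Approximate IE_3 values (kJ/mol): S 3357, Na 6910.
Overall IE_3 order: S < Na.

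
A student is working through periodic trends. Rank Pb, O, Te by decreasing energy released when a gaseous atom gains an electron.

O is in period 2, group 16; Te is in period 5, group 16; Pb is in period 6, group 14.
Electron affinity generally becomes more exothermic across a period toward the halogens and less exothermic down a group.
Neither a single period nor a single group — weigh both effects.
O > Pb: relative to Pb, both the across-period and down-group shifts push O's electron affinity up.
Te > O: this pair runs against the simple trend — see the exception note.
Note the exception: Te has a higher electron affinity than O, contrary to the simple trend — O's compact 2p subshell gives strong electron–electron repulsion on the added electron.
Tabulated electron affinity (kJ/mol): O 141, Te 190, Pb 35.
So from highest to lowest: Te > O > Pb.

Te > O > Pb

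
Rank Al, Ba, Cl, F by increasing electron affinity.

F is in period 2, group 17; Al is in period 3, group 13; Cl is in period 3, group 17; Ba is in period 6, group 2.
EA tends to increase across a period and decrease down a group, though the pattern is less regular than for IE or radius.
Neither a single period nor a single group — weigh both effects.
Al > Ba: both effects reinforce here, so Al is clearly the higher of the two.
F > Al: relative to Al, both the across-period and down-group shifts push F's electron affinity up.
Cl > F: this pair runs against the simple trend — see the exception note.
Note the exception: Cl has a higher electron affinity than F, contrary to the simple trend — F's small 2p subshell makes the incoming electron feel strong e⁻–e⁻ repulsion, so Cl actually releases more energy on gaining an electron.
Approximate values (kJ/mol): F 328, Al 42, Cl 349, Ba 14.
So from lowest to highest: Ba < Al < F < Cl.

Ba, Al, F, Cl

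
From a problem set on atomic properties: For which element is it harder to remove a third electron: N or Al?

N

IE_3 is the cost of taking one more electron from the +2 cation: N²⁺ still has 3 valence electrons; Al²⁺ still has 1 valence electron.
All are still removing valence electrons, so compare the +2 ions as you would atoms: IE_3 generally rises across a period (higher Z_eff) and falls down a group (larger shell), subject to the usual subshell exceptions.
Valence configurations: N²⁺ [He]2s²2p¹, Al²⁺ [Ne]3s¹.
The numbers (kJ/mol): N 4578, Al 2745.
Putting it together, IE_3: Al < N.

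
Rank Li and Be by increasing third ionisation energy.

Li < Be

IE_3 is the cost of taking one more electron from the +2 cation: Li²⁺ is already 1 electron into the core; Be²⁺ is the bare [He] core.
All of these are removing an electron from a noble-gas core or deeper; the smaller core (lower principal quantum number) is held far more tightly, and within a period the higher nuclear charge binds the same core more tightly.
Approximate IE_3 values (kJ/mol): Li 11815, Be 14849.
Hence IE_3: Li < Be.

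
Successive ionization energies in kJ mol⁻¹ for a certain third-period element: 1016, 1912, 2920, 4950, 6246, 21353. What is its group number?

Group 15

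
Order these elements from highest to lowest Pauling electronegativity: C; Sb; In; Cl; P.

Cl > C > P > Sb > In

C is in period 2, group 14; P is in period 3, group 15; Cl is in period 3, group 17; In is in period 5, group 13; Sb is in period 5, group 15.
EN rises left→right (higher Z_eff, smaller atoms) and falls top→bottom (larger, more shielded atoms).
These span different periods and groups, so the two trends combine.
Sb > In: Sb lies to the right of In in period 5, so the across-period effect alone puts Sb higher.
P > Sb: they share group 15; the group trend gives P the larger value.
C > P: the two effects oppose for this pair; the down-group effect wins (2.55 vs 2.19).
Cl > C: the two effects oppose for this pair; the across-period effect wins (3.16 vs 2.55).
For reference (Pauling): C 2.55, P 2.19, Cl 3.16, In 1.78, Sb 2.05.
So from highest to lowest: Cl > C > P > Sb > In.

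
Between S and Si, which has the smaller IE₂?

Si

After 1 electron has been removed, what remains? S⁺ still has 5 valence electrons; Si⁺ still has 3 valence electrons.
All are still removing valence electrons, so compare the +1 ions as you would atoms: IE_2 generally rises across a period (higher Z_eff) and falls down a group (larger shell), subject to the usual subshell exceptions.
Valence configurations: S⁺ [Ne]3s²3p³, Si⁺ [Ne]3s²3p¹.
Tabulated IE_2 (kJ/mol): S 2252, Si 1577.
So the second ionization energies run Si < S.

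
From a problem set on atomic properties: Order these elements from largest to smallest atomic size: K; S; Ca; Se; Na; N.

N is in period 2, group 15; Na is in period 3, group 1; S is in period 3, group 16; K is in period 4, group 1; Ca is in period 4, group 2; Se is in period 4, group 16.
Moving right in a period, electrons are added to the same shell under a stronger nuclear pull, so atoms get smaller; moving down, a new shell is opened and atoms get larger.
Here both period and group differ, so the two effects have to be weighed against each other.
S > N: the two effects oppose for this pair; the down-group effect wins (103 vs 71 pm).
Se > S: Se sits below S in group 16, so the down-group effect alone puts Se larger.
Na > Se: the two effects oppose for this pair; the across-period effect wins (155 vs 116 pm).
Ca > Na: period and group pull opposite ways; the down-group shift dominates (171 vs 155 pm).
K > Ca: K lies to the left of Ca in period 4, so the across-period effect alone puts K larger.
For reference (pm): N 71, Na 155, S 103, K 196, Ca 171, Se 116.
So from largest to smallest: K > Ca > Na > Se > S > N.

K > Ca > Na > Se > S > N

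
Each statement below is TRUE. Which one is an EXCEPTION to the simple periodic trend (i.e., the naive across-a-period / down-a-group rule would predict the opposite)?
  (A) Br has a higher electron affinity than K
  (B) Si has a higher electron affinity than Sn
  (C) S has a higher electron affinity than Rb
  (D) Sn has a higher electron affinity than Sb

The general trend: electron affinity increases across a period and decreases down a group.
(A) Br (period 4, group 17) vs K (period 4, group 1): the stated order agrees with the simple trend.
(B) Si (period 3, group 14) vs Sn (period 5, group 14): the stated order agrees with the simple trend.
(C) S (period 3, group 16) vs Rb (period 5, group 1): the stated order agrees with the simple trend.
(D) Sn (period 5, group 14) vs Sb (period 5, group 15): the stated order contradicts the simple trend.
The exception is (D): adding an electron to Sb's half-filled 5p³ is unfavourable, so Sn has the more exothermic EA.

(D)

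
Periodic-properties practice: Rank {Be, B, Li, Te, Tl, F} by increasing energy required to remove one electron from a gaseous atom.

Removing the outermost electron gets harder across a period and easier down a group.
These span different periods and groups, so the two trends combine.
Tl > Li: the two effects oppose for this pair; the across-period effect wins (589 vs 520 kJ/mol).
B > Tl: they share group 13; the group trend gives B the larger value.
Te > B: the two effects oppose for this pair; the across-period effect wins (869 vs 801 kJ/mol).
Be > Te: period and group pull opposite ways; the down-group shift dominates (900 vs 869 kJ/mol).
F > Be: F lies to the right of Be in period 2, so the across-period effect alone puts F higher.
Note the exception: Be has a higher first ionization energy than B, contrary to the simple trend — removing B's lone 2p electron is easier than breaking Be's filled 2s².
For reference (kJ/mol): Li 520, Be 900, B 801, F 1681, Te 869, Tl 589.
So from lowest to highest: Li < Tl < B < Te < Be < F.

Li < Tl < B < Te < Be < F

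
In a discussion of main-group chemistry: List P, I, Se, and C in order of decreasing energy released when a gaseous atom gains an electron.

I > Se > C > P

Adding an electron releases more energy for atoms nearer the top right (short of the noble gases).
These sit on a diagonal, where the across-period and down-group effects partly cancel.
C > P: the two effects oppose for this pair; the down-group effect wins (122 vs 72 kJ/mol).
Se > C: period and group pull opposite ways; the across-period shift dominates (195 vs 122 kJ/mol).
I > Se: the two effects oppose for this pair; the across-period effect wins (295 vs 195 kJ/mol).
Tabulated electron affinity (kJ/mol): C 122, P 72, Se 195, I 295.
So from highest to lowest: I > Se > C > P.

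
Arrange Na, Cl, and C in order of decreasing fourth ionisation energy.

Na > C > Cl

IE_4 is the cost of taking one more electron from the +3 cation: Na³⁺ is already 2 electrons into the core; Cl³⁺ still has 4 valence electrons; C³⁺ still has 1 valence electron.
Pulling an electron out of a noble-gas core costs far more than removing a remaining valence electron, so Na sits at the high end of IE_4.
Valence configurations: Cl³⁺ [Ne]3s²3p², C³⁺ [He]2s¹.
Approximate IE_4 values (kJ/mol): Na 9543, Cl 5159, C 6223.
Hence IE_4: Cl < C < Na.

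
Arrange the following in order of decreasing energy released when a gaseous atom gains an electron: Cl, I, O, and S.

Cl > I > S > O

EA tends to increase across a period and decrease down a group, though the pattern is less regular than for IE or radius.
These span different periods and groups, so the two trends combine.
S > O: this pair runs against the simple trend — see the exception note.
I > S: period and group pull opposite ways; the across-period shift dominates (295 vs 200 kJ/mol).
Cl > I: Cl sits above I in group 17, so the down-group effect alone puts Cl higher.
Note the exception: S has a higher electron affinity than O, contrary to the simple trend — the compact 2p subshell of O repels the added electron more than S's larger 3p does.
Approximate values (kJ/mol): O 141, S 200, Cl 349, I 295.
So from highest to lowest: Cl > I > S > O.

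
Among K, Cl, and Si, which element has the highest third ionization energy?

The third ionization energy removes an electron from the +2 ion. For each element: K²⁺ is already 1 electron into the core; Cl²⁺ still has 5 valence electrons; Si²⁺ still has 2 valence electrons.
Core electrons are held far more tightly than valence electrons, so K tops the IE_3 order.
Valence configurations: Cl²⁺ [Ne]3s²3p³, Si²⁺ [Ne]3s².
Approximate IE_3 values (kJ/mol): K 4420, Cl 3822, Si 3232.
Hence IE_3: Si < Cl < K.

K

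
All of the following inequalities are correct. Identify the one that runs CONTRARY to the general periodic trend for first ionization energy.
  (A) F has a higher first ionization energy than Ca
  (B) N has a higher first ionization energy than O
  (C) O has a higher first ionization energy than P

The general trend: first ionization energy increases across a period and decreases down a group.
(A) F (period 2, group 17) vs Ca (period 4, group 2): the stated order agrees with the simple trend.
(B) N (period 2, group 15) vs O (period 2, group 16): the stated order contradicts the simple trend.
(C) O (period 2, group 16) vs P (period 3, group 15): the stated order agrees with the simple trend.
The exception is (B): pairing an electron in O's 2p⁴ costs repulsion energy, so O ionizes more easily than half-filled N (2p³).

(B)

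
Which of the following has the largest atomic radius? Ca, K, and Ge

K

K is in period 4, group 1; Ca is in period 4, group 2; Ge is in period 4, group 14.
Atomic radius shrinks across a period as nuclear charge pulls the same shell inward, and grows down a group as new shells are added.
All lie in period 4, so atomic radius increases right to left.
The largest atomic radius among these belongs to K.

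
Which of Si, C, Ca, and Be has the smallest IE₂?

Consider each +1 ion: Si⁺ still has 3 valence electrons; C⁺ still has 3 valence electrons; Ca⁺ still has 1 valence electron; Be⁺ still has 1 valence electron.
All are still removing valence electrons, so compare the +1 ions as you would atoms: IE_2 generally rises across a period (higher Z_eff) and falls down a group (larger shell), subject to the usual subshell exceptions.
Valence configurations: Si⁺ [Ne]3s²3p¹, C⁺ [He]2s²2p¹, Ca⁺ [Ar]4s¹, Be⁺ [He]2s¹.
Tabulated IE_2 (kJ/mol): Si 1577, C 2353, Ca 1145, Be 1757.
Overall IE_2 order: Ca < Si < Be < C.

Ca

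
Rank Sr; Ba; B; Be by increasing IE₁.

Ba < Sr < B < Be

Be is in period 2, group 2; B is in period 2, group 13; Sr is in period 5, group 2; Ba is in period 6, group 2.
IE₁ increases left→right with effective nuclear charge and decreases top→bottom as the valence shell moves farther out.
Neither a single period nor a single group — weigh both effects.
Sr > Ba: they share group 2; the group trend gives Sr the larger value.
B > Sr: relative to Sr, both the across-period and down-group shifts push B's first ionization energy up.
Be > B: this pair runs against the simple trend — see the exception note.
Note the exception: Be has a higher first ionization energy than B, contrary to the simple trend — removing B's lone 2p electron is easier than breaking Be's filled 2s².
Approximate values (kJ/mol): Be 900, B 801, Sr 550, Ba 503.
So from lowest to highest: Ba < Sr < B < Be.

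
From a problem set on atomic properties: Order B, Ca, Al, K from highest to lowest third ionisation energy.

IE_3 is the cost of taking one more electron from the +2 cation: B²⁺ still has 1 valence electron; Ca²⁺ is the bare [Ar] core; Al²⁺ still has 1 valence electron; K²⁺ is already 1 electron into the core.
Breaking into a closed-shell core is much more expensive than removing a leftover valence electron — K and Ca have the largest IE_3 here.
Valence configurations: B²⁺ [He]2s¹, Al²⁺ [Ne]3s¹.
Tabulated IE_3 (kJ/mol): B 3660, Ca 4912, Al 2745, K 4420.
Overall IE_3 order: Al < B < K < Ca.

Ca > K > B > Al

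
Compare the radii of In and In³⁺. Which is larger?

In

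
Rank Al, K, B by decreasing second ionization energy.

After 1 electron has been removed, what remains? Al⁺ still has 2 valence electrons; K⁺ is the bare [Ar] core; B⁺ still has 2 valence electrons.
Core electrons are held far more tightly than valence electrons, so K tops the IE_2 order.
Valence configurations: Al⁺ [Ne]3s², B⁺ [He]2s².
The numbers (kJ/mol): Al 1817, K 3052, B 2427.
Overall IE_2 order: Al < B < K.

K > B > Al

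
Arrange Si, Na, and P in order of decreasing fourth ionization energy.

Consider each +3 ion: Si³⁺ still has 1 valence electron; Na³⁺ is already 2 electrons into the core; P³⁺ still has 2 valence electrons.
Breaking into a closed-shell core is much more expensive than removing a leftover valence electron — Na has the largest IE_4 here.
Valence configurations: Si³⁺ [Ne]3s¹, P³⁺ [Ne]3s².
Approximate IE_4 values (kJ/mol): Si 4356, Na 9543, P 4964.
Hence IE_4: Si < P < Na.

Na > P > Si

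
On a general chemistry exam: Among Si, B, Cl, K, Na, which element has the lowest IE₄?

After 3 electrons have been removed, what remains? Si³⁺ still has 1 valence electron; B³⁺ is the bare [He] core; Cl³⁺ still has 4 valence electrons; K³⁺ is already 2 electrons into the core; Na³⁺ is already 2 electrons into the core.
Pulling an electron out of a noble-gas core costs far more than removing a remaining valence electron, so K, Na and B sit at the high end of IE_4.
Valence configurations: Si³⁺ [Ne]3s¹, Cl³⁺ [Ne]3s²3p².
Tabulated IE_4 (kJ/mol): Si 4356, B 25026, Cl 5159, K 5877, Na 9543.
So the fourth ionization energies run Si < Cl < K < Na < B.

Si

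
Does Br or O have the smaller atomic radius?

Atomic radius shrinks across a period as nuclear charge pulls the same shell inward, and grows down a group as new shells are added.
These span different periods and groups, so the two trends combine.
Br > O: period and group pull opposite ways; the down-group shift dominates (114 vs 63 pm).
Tabulated atomic radius (pm): O 63, Br 114.
So O has the smaller atomic radius (O < Br).

O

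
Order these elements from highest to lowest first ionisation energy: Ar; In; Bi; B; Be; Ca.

Ar > Be > B > Bi > Ca > In

Removing the outermost electron gets harder across a period and easier down a group.
Neither a single period nor a single group — weigh both effects.
Ca > In: the two effects oppose for this pair; the down-group effect wins (590 vs 558 kJ/mol).
Bi > Ca: period and group pull opposite ways; the across-period shift dominates (703 vs 590 kJ/mol).
B > Bi: period and group pull opposite ways; the down-group shift dominates (801 vs 703 kJ/mol).
Be > B: this pair runs against the simple trend — see the exception note.
Ar > Be: period and group pull opposite ways; the across-period shift dominates (1521 vs 900 kJ/mol).
Note the exception: Be has a higher first ionization energy than B, contrary to the simple trend — removing B's lone 2p electron is easier than breaking Be's filled 2s².
Tabulated first ionization energy (kJ/mol): Be 900, B 801, Ar 1521, Ca 590, In 558, Bi 703.
So from highest to lowest: Ar > Be > B > Bi > Ca > In.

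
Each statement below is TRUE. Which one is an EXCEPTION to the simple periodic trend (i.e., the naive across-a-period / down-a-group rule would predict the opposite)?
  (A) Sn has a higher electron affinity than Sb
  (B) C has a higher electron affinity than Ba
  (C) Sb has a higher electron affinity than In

(A)

The general trend: electron affinity increases across a period and decreases down a group.
(A) Sn (period 5, group 14) vs Sb (period 5, group 15): the stated order contradicts the simple trend.
(B) C (period 2, group 14) vs Ba (period 6, group 2): the stated order agrees with the simple trend.
(C) Sb (period 5, group 15) vs In (period 5, group 13): the stated order agrees with the simple trend.
The exception is (A): adding an electron to Sb's half-filled 5p³ is unfavourable, so Sn has the more exothermic EA.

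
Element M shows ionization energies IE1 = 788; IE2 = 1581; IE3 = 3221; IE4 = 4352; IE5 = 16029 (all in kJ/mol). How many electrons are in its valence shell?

4

Look for the largest jump between consecutive ionization energies: IE5/IE4 ≈ 3.7, far larger than any earlier ratio.
That jump marks the point where a core electron is being removed. So the atom has 4 valence electrons.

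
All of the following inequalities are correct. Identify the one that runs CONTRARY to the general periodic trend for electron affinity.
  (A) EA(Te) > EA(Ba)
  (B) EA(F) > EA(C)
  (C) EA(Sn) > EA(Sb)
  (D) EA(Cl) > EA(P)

The general trend: electron affinity increases across a period and decreases down a group.
(A) Te (period 5, group 16) vs Ba (period 6, group 2): the stated order agrees with the simple trend.
(B) F (period 2, group 17) vs C (period 2, group 14): the stated order agrees with the simple trend.
(C) Sn (period 5, group 14) vs Sb (period 5, group 15): the stated order contradicts the simple trend.
(D) Cl (period 3, group 17) vs P (period 3, group 15): the stated order agrees with the simple trend.
The exception is (C): adding an electron to Sb's half-filled 5p³ is unfavourable, so Sn has the more exothermic EA.

(C)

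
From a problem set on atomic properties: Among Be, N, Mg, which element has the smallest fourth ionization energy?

N

The fourth ionization energy removes an electron from the +3 ion. For each element: Be³⁺ is already 1 electron into the core; N³⁺ still has 2 valence electrons; Mg³⁺ is already 1 electron into the core.
Core electrons are held far more tightly than valence electrons, so Mg and Be top the IE_4 order.
Approximate IE_4 values (kJ/mol): Be 21007, N 7475, Mg 10543.
Overall IE_4 order: N < Mg < Be.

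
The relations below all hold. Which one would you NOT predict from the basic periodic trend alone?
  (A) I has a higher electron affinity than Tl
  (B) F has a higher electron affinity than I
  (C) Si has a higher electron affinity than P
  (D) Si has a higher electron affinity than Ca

(C)

The general trend: electron affinity increases across a period and decreases down a group.
(A) I (period 5, group 17) vs Tl (period 6, group 13): the stated order agrees with the simple trend.
(B) F (period 2, group 17) vs I (period 5, group 17): the stated order agrees with the simple trend.
(C) Si (period 3, group 14) vs P (period 3, group 15): the stated order contradicts the simple trend.
(D) Si (period 3, group 14) vs Ca (period 4, group 2): the stated order agrees with the simple trend.
The exception is (C): adding an electron to P's half-filled 3p³ is unfavourable, so Si (3p²) has the more exothermic EA.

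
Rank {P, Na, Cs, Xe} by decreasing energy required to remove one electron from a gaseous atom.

Na is in period 3, group 1; P is in period 3, group 15; Xe is in period 5, group 18; Cs is in period 6, group 1.
First ionization energy rises across a period (greater Z_eff holds electrons more tightly) and falls down a group (valence electrons are farther from the nucleus).
These span different periods and groups, so the two trends combine.
Na > Cs: Na sits above Cs in group 1, so the down-group effect alone puts Na higher.
P > Na: both are in period 3; the period trend gives P the larger value.
Xe > P: the two effects oppose for this pair; the across-period effect wins (1170 vs 1012 kJ/mol).
Approximate values (kJ/mol): Na 496, P 1012, Xe 1170, Cs 376.
So from highest to lowest: Xe > P > Na > Cs.

Xe > P > Na > Cs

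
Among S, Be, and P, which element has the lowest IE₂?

After 1 electron has been removed, what remains? S⁺ still has 5 valence electrons; Be⁺ still has 1 valence electron; P⁺ still has 4 valence electrons.
All are still removing valence electrons, so compare the +1 ions as you would atoms: IE_2 generally rises across a period (higher Z_eff) and falls down a group (larger shell), subject to the usual subshell exceptions.
Valence configurations: S⁺ [Ne]3s²3p³, Be⁺ [He]2s¹, P⁺ [Ne]3s²3p².
Approximate IE_2 values (kJ/mol): S 2252, Be 1757, P 1907.
Overall IE_2 order: Be < P < S.

Be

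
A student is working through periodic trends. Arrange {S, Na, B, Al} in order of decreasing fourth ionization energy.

B > Al > Na > S

After 3 electrons have been removed, what remains? S³⁺ still has 3 valence electrons; Na³⁺ is already 2 electrons into the core; B³⁺ is the bare [He] core; Al³⁺ is the bare [Ne] core.
Breaking into a closed-shell core is much more expensive than removing a leftover valence electron — Na, Al and B have the largest IE_4 here.
Approximate IE_4 values (kJ/mol): S 4556, Na 9543, B 25026, Al 11577.
Overall IE_4 order: S < Na < Al < B.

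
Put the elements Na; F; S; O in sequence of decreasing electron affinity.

F > S > O > Na

O is in period 2, group 16; F is in period 2, group 17; Na is in period 3, group 1; S is in period 3, group 16.
EA tends to increase across a period and decrease down a group, though the pattern is less regular than for IE or radius.
Neither a single period nor a single group — weigh both effects.
O > Na: relative to Na, both the across-period and down-group shifts push O's electron affinity up.
S > O: this pair runs against the simple trend — see the exception note.
F > S: both effects reinforce here, so F is clearly the higher of the two.
Note the exception: S has a higher electron affinity than O, contrary to the simple trend — the compact 2p subshell of O repels the added electron more than S's larger 3p does.
Tabulated electron affinity (kJ/mol): O 141, F 328, Na 53, S 200.
So from highest to lowest: F > S > O > Na.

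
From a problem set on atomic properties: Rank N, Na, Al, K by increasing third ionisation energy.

Al, K, N, Na

Consider each +2 ion: N²⁺ still has 3 valence electrons; Na²⁺ is already 1 electron into the core; Al²⁺ still has 1 valence electron; K²⁺ is already 1 electron into the core.
Usually core removal costs more than valence removal, but here the competition is close: a tightly held n=2 valence electron can cost more to remove than an n=3 core electron, so the actual values have to decide it.
Valence configurations: N²⁺ [He]2s²2p¹, Al²⁺ [Ne]3s¹.
Approximate IE_3 values (kJ/mol): N 4578, Na 6910, Al 2745, K 4420.
So the third ionization energies run Al < K < N < Na.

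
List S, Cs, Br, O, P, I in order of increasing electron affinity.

Electron affinity generally becomes more exothermic across a period toward the halogens and less exothermic down a group.
These span different periods and groups, so the two trends combine.
P > Cs: relative to Cs, both the across-period and down-group shifts push P's electron affinity up.
O > P: relative to P, both the across-period and down-group shifts push O's electron affinity up.
S > O: this pair runs against the simple trend — see the exception note.
I > S: the two effects oppose for this pair; the across-period effect wins (295 vs 200 kJ/mol).
Br > I: they share group 17; the group trend gives Br the larger value.
Note the exception: S has a higher electron affinity than O, contrary to the simple trend — the compact 2p subshell of O repels the added electron more than S's larger 3p does.
Approximate values (kJ/mol): O 141, P 72, S 200, Br 325, I 295, Cs 46.
So from lowest to highest: Cs < P < O < S < I < Br.

Cs < P < O < S < I < Br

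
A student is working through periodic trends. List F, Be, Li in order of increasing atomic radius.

F < Be < Li

Li is in period 2, group 1; Be is in period 2, group 2; F is in period 2, group 17.
Moving right in a period, electrons are added to the same shell under a stronger nuclear pull, so atoms get smaller; moving down, a new shell is opened and atoms get larger.
All lie in period 2, so atomic radius increases right to left.
So from smallest to largest: F < Be < Li.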